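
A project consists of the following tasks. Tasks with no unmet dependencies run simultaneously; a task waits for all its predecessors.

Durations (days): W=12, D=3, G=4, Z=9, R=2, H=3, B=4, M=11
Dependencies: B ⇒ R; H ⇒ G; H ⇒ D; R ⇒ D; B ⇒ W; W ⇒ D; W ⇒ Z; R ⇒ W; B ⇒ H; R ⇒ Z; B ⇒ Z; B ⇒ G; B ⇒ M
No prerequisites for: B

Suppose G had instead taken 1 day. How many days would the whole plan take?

Actual critical path: B→R→W→Z = 4+2+12+9 = 27 ⇒ 27 days.
G has 16 days of float (longest path through it is 11).
No other chain overtakes it, so the finish is 27 days.

27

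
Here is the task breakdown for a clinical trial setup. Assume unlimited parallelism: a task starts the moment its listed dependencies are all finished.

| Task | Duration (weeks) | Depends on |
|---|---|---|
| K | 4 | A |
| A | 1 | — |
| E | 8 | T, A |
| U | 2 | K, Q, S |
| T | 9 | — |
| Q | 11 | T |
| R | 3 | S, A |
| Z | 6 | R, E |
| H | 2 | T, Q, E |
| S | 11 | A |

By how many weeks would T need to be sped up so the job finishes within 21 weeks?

2

Current finish: 23 weeks; target: 21.
T is on every critical path, so each week cut from T cuts the finish by one (this holds down to a finish of 21).
Need 23 − 21 = 2 weeks off T → T becomes 7 weeks, finish becomes 21.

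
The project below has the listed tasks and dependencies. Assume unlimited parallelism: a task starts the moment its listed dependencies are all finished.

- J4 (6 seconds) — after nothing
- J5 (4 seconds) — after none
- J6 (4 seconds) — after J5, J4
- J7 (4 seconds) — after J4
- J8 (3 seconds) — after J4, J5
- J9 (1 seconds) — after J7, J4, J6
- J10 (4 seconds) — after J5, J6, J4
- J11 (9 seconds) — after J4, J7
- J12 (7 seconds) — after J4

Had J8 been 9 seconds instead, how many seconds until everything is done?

19

The binding path is J4→J7→J11 = 6+4+9 = 19; finish at 19 seconds.
J8 is off the critical path — its longest chain is 9 seconds, giving 10 of slack.
That remains the longest chain; total 19 seconds.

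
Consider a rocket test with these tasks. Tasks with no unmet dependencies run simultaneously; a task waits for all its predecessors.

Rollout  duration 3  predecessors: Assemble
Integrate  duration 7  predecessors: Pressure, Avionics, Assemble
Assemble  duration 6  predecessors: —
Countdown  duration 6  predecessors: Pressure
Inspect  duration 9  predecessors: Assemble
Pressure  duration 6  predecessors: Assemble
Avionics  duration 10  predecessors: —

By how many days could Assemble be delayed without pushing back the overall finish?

The longest chain is Assemble→Pressure→Integrate = 6+6+7 = 19; overall finish 19 days.
Assemble finishes as early as 6 and must finish by 6.
So Assemble can slip 6 − 6 = 0 days.

0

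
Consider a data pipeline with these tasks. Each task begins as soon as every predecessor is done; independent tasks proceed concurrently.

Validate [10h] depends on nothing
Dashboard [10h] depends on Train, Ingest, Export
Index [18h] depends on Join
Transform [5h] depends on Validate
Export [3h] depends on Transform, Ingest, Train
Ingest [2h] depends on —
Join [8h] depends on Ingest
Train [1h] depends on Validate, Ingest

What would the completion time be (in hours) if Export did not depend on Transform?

Original critical path: Ingest→Join→Index = 2+8+18 = 28 ⇒ 28 hours.
Without Transform→Export, Export's earliest start moves from 15 to 11.
After: Ingest→Join→Index = 2+8+18 = 28 → 28 hours.

28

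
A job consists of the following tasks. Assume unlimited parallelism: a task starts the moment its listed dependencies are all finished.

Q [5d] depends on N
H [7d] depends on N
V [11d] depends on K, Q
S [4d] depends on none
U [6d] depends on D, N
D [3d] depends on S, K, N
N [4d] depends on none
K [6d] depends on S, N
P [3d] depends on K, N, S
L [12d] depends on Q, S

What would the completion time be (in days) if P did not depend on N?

With the dependency in place, S→K→V = 4+6+11 = 21 sets the finish at 21 days.
Dropping N→P doesn't change P's earliest start (10); another predecessor still binds.
The longest chain is now S→K→V = 4+6+11 = 21, so the job takes 21 days.

21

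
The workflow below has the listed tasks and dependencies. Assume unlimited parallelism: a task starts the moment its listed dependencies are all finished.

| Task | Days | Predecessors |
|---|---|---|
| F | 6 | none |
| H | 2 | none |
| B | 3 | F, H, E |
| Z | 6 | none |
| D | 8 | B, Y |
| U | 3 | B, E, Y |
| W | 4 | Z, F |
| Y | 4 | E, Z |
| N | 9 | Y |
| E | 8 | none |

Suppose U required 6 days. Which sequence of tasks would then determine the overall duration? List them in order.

Baseline: E→Y→N = 8+4+9 = 21 → 21 days.
U is off the critical path — its longest chain is 15 days, giving 6 of slack.
The critical path is still E→Y→N; finish is now 21 days.

E, Y, N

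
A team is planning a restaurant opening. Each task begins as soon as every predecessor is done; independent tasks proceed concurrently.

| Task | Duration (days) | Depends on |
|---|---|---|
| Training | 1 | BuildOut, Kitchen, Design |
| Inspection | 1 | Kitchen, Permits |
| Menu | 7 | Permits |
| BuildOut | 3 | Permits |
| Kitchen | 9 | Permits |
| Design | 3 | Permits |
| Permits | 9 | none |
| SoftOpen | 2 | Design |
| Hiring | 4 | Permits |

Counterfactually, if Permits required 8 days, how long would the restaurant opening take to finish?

18

Critical path before the change: Permits→Kitchen→Training = 9+9+1 = 19 giving 19 days.
Permits lies on that path, so at 8 days the path becomes 18 days.
The critical path is still Permits→Kitchen→Training; finish is now 18 days.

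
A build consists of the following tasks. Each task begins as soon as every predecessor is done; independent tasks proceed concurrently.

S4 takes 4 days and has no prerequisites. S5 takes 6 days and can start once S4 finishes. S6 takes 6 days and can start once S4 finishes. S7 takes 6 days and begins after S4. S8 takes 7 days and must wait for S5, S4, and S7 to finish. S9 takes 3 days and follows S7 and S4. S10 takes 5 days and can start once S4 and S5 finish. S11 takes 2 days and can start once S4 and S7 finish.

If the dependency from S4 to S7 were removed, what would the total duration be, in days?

17

Original critical path: S4→S5→S8 = 4+6+7 = 17 ⇒ 17 days.
Without S4→S7, S7's earliest start moves from 4 to 0.
New critical path: S4→S5→S8 = 4+6+7 = 17 ⇒ 17 days.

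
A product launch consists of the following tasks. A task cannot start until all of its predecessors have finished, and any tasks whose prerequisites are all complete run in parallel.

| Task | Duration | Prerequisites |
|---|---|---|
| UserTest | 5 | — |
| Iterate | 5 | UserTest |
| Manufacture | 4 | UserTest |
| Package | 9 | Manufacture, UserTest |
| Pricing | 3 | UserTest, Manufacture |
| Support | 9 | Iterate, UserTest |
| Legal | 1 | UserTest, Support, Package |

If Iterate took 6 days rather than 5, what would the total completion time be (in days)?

21

The binding path is UserTest→Iterate→Support→Legal = 5+5+9+1 = 20; finish at 20 days.
Since Iterate is critical, the +1 change carries straight to that chain (now 21 days).
The critical path is still UserTest→Iterate→Support→Legal; finish is now 21 days.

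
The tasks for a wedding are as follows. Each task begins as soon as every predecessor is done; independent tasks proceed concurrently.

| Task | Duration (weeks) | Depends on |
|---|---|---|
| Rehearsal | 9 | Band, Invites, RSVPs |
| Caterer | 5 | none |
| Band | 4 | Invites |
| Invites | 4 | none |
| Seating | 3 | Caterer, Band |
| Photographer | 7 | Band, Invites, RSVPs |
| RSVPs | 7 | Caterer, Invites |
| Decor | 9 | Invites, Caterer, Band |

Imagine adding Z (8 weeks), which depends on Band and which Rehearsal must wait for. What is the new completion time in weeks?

Originally the project takes 21 weeks.
With Z inserted, Rehearsal now waits for max(Band, Invites, RSVPs, Z).
New critical path: Invites→Band→Z→Rehearsal = 4+4+8+9 = 25 ⇒ 25 weeks.

25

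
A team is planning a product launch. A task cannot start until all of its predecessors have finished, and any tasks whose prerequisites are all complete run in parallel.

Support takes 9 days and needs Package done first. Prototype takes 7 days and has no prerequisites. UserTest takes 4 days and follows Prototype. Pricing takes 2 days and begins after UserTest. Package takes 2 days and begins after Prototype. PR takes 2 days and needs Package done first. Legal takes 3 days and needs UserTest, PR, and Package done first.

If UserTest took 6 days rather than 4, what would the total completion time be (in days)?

Baseline: Prototype→Package→Support = 7+2+9 = 18 → 18 days.
UserTest has 4 days of float (longest path through it is 14).
The critical path is still Prototype→Package→Support; finish is now 18 days.

18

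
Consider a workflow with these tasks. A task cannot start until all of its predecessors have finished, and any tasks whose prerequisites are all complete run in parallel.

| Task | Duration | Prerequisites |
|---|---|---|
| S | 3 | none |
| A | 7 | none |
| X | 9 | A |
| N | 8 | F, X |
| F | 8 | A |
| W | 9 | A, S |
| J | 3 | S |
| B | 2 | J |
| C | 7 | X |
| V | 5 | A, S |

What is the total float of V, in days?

The longest chain is A→X→N = 7+9+8 = 24; overall finish 24 days.
V finishes as early as 12 and must finish by 24.
So V can slip 24 − 12 = 12 days.

12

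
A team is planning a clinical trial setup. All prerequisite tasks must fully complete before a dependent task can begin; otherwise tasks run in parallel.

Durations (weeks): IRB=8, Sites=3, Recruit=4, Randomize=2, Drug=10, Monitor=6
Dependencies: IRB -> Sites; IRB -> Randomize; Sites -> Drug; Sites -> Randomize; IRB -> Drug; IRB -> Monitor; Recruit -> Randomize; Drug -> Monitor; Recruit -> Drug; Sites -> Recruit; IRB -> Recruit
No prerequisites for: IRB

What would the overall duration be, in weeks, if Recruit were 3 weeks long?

Baseline: IRB→Sites→Recruit→Drug→Monitor = 8+3+4+10+6 = 31 → 31 weeks.
Recruit lies on that path, so at 3 weeks the path becomes 30 weeks.
No other chain overtakes it, so the finish is 30 weeks.

30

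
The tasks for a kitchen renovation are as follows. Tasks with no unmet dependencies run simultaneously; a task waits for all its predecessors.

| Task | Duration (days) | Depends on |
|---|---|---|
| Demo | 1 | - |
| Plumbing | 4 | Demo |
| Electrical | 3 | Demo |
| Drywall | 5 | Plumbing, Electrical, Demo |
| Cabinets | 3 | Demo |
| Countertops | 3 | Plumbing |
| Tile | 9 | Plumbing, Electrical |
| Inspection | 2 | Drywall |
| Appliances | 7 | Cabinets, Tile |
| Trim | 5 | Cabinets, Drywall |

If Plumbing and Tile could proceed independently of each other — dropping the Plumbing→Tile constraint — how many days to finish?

Original critical path: Demo→Plumbing→Tile→Appliances = 1+4+9+7 = 21 ⇒ 21 days.
Without Plumbing→Tile, Tile's earliest start moves from 5 to 4.
New critical path: Demo→Electrical→Tile→Appliances = 1+3+9+7 = 20 ⇒ 20 days.

20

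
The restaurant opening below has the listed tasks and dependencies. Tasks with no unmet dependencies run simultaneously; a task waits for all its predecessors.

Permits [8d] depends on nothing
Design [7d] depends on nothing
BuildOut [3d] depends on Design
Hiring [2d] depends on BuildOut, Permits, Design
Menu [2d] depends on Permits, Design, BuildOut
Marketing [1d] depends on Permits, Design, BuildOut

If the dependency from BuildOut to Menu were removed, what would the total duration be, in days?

12

Original critical path: Design→BuildOut→Hiring = 7+3+2 = 12 ⇒ 12 days.
Without BuildOut→Menu, Menu's earliest start moves from 10 to 8.
After: Design→BuildOut→Hiring = 7+3+2 = 12 → 12 days.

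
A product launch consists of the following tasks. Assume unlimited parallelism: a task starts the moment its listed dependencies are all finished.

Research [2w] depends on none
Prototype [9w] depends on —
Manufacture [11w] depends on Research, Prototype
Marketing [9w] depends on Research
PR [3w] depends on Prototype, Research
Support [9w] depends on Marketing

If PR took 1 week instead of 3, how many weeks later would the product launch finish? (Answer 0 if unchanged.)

Actual critical path: Research→Marketing→Support = 2+9+9 = 20 ⇒ 20 weeks.
PR has 8 weeks of float (longest path through it is 12).
That remains the longest chain; total 20 weeks.
Change in finish: 20 − 20 = +0 weeks.

0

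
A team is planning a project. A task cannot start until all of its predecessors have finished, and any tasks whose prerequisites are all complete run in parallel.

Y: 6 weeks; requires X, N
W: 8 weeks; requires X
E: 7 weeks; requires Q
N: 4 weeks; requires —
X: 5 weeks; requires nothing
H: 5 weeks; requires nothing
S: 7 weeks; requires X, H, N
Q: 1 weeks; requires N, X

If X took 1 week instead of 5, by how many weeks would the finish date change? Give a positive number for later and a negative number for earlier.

-1

Actual critical path: X→W = 5+8 = 13 ⇒ 13 weeks.
X lies on that path, so at 1 week the path becomes 9 weeks.
Now N→Q→E = 4+1+7 = 12 is longest, so the finish becomes 12 weeks.
Change in finish: 12 − 13 = -1 weeks.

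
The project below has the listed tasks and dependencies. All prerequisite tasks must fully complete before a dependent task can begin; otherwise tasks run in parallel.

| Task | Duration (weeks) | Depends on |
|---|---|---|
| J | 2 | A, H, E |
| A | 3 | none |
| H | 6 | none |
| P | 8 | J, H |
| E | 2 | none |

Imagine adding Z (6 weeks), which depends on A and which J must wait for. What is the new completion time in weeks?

Originally the project takes 16 weeks.
With Z inserted, J now waits for max(A, H, E, Z).
New critical path: A→Z→J→P = 3+6+2+8 = 19 ⇒ 19 weeks.

19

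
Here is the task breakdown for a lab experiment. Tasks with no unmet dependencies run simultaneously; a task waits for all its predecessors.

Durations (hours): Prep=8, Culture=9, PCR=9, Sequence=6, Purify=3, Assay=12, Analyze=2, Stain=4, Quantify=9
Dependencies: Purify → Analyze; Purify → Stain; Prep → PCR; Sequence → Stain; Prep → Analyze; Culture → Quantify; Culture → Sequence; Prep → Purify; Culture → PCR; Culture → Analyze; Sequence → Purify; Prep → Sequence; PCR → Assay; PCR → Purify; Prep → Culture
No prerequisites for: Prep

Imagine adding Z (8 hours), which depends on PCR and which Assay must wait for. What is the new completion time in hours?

46

Originally the schedule takes 38 hours.
With Z inserted, Assay now waits for max(PCR, Z).
New critical path: Prep→Culture→PCR→Z→Assay = 8+9+9+8+12 = 46 ⇒ 46 hours.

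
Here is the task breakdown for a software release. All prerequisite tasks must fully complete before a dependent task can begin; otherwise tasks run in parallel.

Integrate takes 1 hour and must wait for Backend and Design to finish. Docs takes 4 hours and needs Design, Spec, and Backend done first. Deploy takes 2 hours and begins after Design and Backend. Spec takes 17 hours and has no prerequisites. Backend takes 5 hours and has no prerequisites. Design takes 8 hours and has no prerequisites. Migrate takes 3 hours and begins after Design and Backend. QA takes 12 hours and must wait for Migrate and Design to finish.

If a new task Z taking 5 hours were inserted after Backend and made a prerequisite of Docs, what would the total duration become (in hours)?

23

Originally the software release takes 23 hours.
With Z inserted, Docs now waits for max(Design, Spec, Backend, Z).
New critical path: Design→Migrate→QA = 8+3+12 = 23 ⇒ 23 hours.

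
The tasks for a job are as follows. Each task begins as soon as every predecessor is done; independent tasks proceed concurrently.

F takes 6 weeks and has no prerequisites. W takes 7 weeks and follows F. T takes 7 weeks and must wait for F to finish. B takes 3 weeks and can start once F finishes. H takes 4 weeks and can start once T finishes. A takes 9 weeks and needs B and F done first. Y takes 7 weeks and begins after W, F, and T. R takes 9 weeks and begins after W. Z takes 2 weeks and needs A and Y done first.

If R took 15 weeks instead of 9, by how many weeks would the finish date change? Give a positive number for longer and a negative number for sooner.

The binding path is F→W→R = 6+7+9 = 22; finish at 22 weeks.
R is on the critical path; changing it to 15 makes that path 28 weeks.
No other chain overtakes it, so the finish is 28 weeks.
Change in finish: 28 − 22 = +6 weeks.

6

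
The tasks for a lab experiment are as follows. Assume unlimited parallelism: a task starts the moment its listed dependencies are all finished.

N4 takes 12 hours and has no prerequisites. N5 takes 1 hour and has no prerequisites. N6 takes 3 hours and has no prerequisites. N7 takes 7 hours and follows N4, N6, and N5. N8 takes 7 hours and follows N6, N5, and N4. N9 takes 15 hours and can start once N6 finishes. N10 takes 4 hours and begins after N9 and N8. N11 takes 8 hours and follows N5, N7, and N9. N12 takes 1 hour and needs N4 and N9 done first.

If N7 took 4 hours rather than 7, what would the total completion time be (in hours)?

Actual critical path: N4→N7→N11 = 12+7+8 = 27 ⇒ 27 hours.
N7 is on the critical path; changing it to 4 makes that path 24 hours.
Now N6→N9→N11 = 3+15+8 = 26 is longest, so the finish becomes 26 hours.

26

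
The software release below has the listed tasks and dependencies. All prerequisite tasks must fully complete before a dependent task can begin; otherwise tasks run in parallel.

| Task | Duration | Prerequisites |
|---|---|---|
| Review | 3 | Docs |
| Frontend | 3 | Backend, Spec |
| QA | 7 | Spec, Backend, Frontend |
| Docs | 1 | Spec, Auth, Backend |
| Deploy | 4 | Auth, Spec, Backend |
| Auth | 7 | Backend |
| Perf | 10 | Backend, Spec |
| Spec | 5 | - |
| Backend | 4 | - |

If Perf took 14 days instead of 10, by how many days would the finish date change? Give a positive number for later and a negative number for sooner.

Baseline: Spec→Perf = 5+10 = 15 → 15 days.
Perf lies on that path, so at 14 days the path becomes 19 days.
The critical path is still Spec→Perf; finish is now 19 days.
Change in finish: 19 − 15 = +4 days.

4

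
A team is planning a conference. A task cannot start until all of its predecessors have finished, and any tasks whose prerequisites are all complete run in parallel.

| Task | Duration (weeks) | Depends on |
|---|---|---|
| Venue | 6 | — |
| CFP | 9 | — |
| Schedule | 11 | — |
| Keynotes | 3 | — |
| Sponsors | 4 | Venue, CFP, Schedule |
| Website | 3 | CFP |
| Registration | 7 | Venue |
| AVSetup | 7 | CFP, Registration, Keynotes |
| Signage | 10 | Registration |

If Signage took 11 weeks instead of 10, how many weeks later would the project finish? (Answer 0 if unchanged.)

1

As given, the longest chain is Venue→Registration→Signage = 6+7+10 = 23, so the finish is 23 weeks.
Since Signage is critical, the +1 change carries straight to that chain (now 24 weeks).
That remains the longest chain; total 24 weeks.
Change in finish: 24 − 23 = +1 weeks.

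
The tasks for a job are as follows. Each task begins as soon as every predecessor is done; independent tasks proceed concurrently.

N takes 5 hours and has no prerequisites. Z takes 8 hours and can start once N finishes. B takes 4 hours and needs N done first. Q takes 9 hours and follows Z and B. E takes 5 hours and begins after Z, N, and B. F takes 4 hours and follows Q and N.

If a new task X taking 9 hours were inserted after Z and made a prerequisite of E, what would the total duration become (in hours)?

Originally the schedule takes 26 hours.
With X inserted, E now waits for max(Z, N, B, X).
New critical path: N→Z→X→E = 5+8+9+5 = 27 ⇒ 27 hours.

27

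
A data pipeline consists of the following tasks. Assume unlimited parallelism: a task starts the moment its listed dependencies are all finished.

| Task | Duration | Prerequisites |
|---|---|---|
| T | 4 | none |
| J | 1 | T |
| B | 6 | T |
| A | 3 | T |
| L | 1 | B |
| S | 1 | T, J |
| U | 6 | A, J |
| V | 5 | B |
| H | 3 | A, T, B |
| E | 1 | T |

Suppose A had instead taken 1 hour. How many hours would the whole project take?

15

Critical path before the change: T→B→V = 4+6+5 = 15 giving 15 hours.
The longest path through A is only 13 hours, so A has float 2.
The critical path is still T→B→V; finish is now 15 hours.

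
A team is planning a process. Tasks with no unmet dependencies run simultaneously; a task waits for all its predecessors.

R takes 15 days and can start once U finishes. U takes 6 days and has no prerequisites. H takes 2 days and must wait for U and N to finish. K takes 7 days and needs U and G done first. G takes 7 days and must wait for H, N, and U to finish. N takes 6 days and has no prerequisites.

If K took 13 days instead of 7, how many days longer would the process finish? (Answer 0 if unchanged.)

6

As given, the longest chain is U→H→G→K = 6+2+7+7 = 22, so the finish is 22 days.
K is on the critical path; changing it to 13 makes that path 28 days.
The critical path is still U→H→G→K; finish is now 28 days.
Change in finish: 28 − 22 = +6 days.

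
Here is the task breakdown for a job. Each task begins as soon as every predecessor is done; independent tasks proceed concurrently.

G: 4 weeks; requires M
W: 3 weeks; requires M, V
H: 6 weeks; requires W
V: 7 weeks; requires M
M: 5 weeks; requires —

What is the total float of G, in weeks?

12

The longest chain is M→V→W→H = 5+7+3+6 = 21; overall finish 21 weeks.
Longest path through G: 9 weeks (earliest finish 9, latest finish 21).
Float = 21 − 9 = 12.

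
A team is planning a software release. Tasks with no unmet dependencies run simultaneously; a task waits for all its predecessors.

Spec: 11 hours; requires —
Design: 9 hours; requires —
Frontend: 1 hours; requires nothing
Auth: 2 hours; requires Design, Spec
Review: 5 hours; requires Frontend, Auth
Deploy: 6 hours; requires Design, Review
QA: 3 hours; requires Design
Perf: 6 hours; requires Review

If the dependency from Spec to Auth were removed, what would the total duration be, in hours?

22

With the dependency in place, Spec→Auth→Review→Deploy = 11+2+5+6 = 24 sets the finish at 24 hours.
Without Spec→Auth, Auth's earliest start moves from 11 to 9.
After: Design→Auth→Review→Deploy = 9+2+5+6 = 22 → 22 hours.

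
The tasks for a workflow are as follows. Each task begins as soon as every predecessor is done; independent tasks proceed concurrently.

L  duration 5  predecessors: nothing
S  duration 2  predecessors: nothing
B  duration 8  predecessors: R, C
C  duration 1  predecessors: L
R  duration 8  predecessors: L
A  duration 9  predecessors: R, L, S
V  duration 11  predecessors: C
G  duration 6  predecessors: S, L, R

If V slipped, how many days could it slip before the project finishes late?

The longest chain is L→R→A = 5+8+9 = 22; overall finish 22 days.
Longest path through V: 17 days (earliest finish 17, latest finish 22).
Slack of V = 11 − 6 = 5 days.

5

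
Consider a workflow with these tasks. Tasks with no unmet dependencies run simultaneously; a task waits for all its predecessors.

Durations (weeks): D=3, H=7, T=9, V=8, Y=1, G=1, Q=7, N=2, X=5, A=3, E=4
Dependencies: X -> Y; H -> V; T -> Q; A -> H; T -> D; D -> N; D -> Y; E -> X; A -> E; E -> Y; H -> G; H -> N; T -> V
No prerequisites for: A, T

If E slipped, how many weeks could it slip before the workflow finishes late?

The longest chain is A→H→V = 3+7+8 = 18; overall finish 18 weeks.
Longest path through E: 13 weeks (earliest finish 7, latest finish 12).
So E can slip 12 − 7 = 5 weeks.

5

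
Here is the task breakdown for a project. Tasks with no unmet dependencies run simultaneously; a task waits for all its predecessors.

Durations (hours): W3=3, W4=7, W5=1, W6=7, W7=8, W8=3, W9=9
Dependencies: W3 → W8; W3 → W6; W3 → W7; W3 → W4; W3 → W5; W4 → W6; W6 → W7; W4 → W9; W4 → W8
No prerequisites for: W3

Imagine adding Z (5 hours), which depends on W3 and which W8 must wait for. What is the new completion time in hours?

25

Originally the project takes 25 hours.
With Z inserted, W8 now waits for max(W4, W3, Z).
New critical path: W3→W4→W6→W7 = 3+7+7+8 = 25 ⇒ 25 hours.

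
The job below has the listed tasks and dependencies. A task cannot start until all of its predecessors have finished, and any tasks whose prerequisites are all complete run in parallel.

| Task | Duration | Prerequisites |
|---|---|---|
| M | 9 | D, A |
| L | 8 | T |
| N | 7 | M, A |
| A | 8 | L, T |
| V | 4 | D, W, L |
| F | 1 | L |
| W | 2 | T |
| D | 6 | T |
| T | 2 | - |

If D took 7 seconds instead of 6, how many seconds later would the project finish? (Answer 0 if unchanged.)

0

As given, the longest chain is T→L→A→M→N = 2+8+8+9+7 = 34, so the finish is 34 seconds.
The longest path through D is only 24 seconds, so D has float 10.
The critical path is still T→L→A→M→N; finish is now 34 seconds.
Change in finish: 34 − 34 = +0 seconds.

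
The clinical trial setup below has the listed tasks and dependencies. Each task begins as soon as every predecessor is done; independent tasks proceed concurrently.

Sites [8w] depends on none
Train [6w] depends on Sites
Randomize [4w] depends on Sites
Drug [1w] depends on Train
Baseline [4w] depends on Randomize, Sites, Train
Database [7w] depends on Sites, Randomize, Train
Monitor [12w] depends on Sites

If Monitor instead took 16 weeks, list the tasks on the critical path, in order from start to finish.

Sites, Monitor

The binding path is Sites→Train→Database = 8+6+7 = 21; finish at 21 weeks.
Monitor has 1 week of float (longest path through it is 20).
Now Sites→Monitor = 8+16 = 24 is longest, so the finish becomes 24 weeks.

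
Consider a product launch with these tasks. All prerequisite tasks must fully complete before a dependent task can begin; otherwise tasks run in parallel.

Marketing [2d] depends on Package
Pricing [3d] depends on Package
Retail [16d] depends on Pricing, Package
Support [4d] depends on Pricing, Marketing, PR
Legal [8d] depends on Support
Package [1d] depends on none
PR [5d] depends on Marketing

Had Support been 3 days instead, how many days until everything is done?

As given, the longest chain is Package→Marketing→PR→Support→Legal = 1+2+5+4+8 = 20, so the finish is 20 days.
Since Support is critical, the -1 change carries straight to that chain (now 19 days).
New critical path: Package→Pricing→Retail = 1+3+16 = 20 ⇒ 20 days.

20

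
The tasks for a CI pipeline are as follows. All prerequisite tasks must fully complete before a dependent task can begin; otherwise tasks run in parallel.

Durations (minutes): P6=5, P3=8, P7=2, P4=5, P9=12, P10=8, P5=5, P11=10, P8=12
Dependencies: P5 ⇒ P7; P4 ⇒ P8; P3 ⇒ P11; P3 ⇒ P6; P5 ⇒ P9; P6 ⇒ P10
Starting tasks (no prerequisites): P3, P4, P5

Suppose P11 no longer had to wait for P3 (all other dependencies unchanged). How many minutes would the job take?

21

Original critical path: P3→P6→P10 = 8+5+8 = 21 ⇒ 21 minutes.
Without P3→P11, P11's earliest start moves from 8 to 0.
After: P3→P6→P10 = 8+5+8 = 21 → 21 minutes.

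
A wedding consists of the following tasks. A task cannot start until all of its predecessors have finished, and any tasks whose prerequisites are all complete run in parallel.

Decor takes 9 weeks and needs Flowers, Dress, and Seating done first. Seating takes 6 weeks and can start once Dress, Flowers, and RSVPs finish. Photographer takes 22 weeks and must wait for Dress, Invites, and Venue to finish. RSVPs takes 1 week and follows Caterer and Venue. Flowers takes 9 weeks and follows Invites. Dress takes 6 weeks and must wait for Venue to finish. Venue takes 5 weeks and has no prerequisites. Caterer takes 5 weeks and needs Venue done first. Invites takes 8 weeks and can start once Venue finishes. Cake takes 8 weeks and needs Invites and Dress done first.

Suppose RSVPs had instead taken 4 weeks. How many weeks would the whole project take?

As given, the longest chain is Venue→Invites→Flowers→Seating→Decor = 5+8+9+6+9 = 37, so the finish is 37 weeks.
RSVPs has 11 weeks of float (longest path through it is 26).
That remains the longest chain; total 37 weeks.

37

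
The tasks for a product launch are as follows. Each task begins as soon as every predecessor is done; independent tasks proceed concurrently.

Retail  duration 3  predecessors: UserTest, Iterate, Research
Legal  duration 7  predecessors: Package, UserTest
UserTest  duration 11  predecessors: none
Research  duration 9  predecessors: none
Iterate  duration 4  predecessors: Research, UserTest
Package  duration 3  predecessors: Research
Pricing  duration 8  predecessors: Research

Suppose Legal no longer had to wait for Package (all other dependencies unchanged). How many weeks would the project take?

Before: longest chain Research→Package→Legal = 9+3+7 = 19, finish 19.
Without Package→Legal, Legal's earliest start moves from 12 to 11.
The longest chain is now UserTest→Iterate→Retail = 11+4+3 = 18, so the project takes 18 weeks.

18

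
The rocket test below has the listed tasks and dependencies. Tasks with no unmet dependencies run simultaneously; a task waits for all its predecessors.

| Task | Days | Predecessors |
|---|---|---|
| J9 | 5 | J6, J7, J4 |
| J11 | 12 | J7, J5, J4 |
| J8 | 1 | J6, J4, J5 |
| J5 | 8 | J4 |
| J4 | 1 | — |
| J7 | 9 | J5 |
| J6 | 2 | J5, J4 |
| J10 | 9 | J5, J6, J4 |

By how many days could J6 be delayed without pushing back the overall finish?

Critical path: J4→J5→J7→J11 = 1+8+9+12 = 30, so the finish is 30 days.
J6 finishes as early as 11 and must finish by 21.
Float = 30 − 20 = 10.

10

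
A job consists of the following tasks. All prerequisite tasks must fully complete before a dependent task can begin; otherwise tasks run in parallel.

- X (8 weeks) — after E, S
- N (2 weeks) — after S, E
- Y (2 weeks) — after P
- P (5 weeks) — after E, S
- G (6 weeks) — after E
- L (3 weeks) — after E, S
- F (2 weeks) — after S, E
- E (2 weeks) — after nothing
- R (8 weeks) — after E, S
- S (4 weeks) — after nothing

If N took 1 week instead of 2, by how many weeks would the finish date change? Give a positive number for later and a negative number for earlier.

0

Baseline: S→R = 4+8 = 12 → 12 weeks.
N is off the critical path — its longest chain is 6 weeks, giving 6 of slack.
The critical path is still S→R; finish is now 12 weeks.
Change in finish: 12 − 12 = +0 weeks.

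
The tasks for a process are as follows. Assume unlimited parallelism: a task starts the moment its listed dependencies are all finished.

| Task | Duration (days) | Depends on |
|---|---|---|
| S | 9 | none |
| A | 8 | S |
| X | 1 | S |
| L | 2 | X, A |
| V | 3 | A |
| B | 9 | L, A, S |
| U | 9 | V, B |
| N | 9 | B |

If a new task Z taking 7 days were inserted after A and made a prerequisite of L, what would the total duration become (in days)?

Originally the job takes 37 days.
With Z inserted, L now waits for max(X, A, Z).
New critical path: S→A→Z→L→B→U = 9+8+7+2+9+9 = 44 ⇒ 44 days.

44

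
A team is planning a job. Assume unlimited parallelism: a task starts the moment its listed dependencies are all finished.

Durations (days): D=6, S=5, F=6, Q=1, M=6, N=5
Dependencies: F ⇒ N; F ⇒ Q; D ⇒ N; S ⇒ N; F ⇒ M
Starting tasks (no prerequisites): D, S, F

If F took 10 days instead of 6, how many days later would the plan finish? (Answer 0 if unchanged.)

4

As given, the longest chain is F→M = 6+6 = 12, so the finish is 12 days.
F lies on that path, so at 10 days the path becomes 16 days.
The critical path is still F→M; finish is now 16 days.
Change in finish: 16 − 12 = +4 days.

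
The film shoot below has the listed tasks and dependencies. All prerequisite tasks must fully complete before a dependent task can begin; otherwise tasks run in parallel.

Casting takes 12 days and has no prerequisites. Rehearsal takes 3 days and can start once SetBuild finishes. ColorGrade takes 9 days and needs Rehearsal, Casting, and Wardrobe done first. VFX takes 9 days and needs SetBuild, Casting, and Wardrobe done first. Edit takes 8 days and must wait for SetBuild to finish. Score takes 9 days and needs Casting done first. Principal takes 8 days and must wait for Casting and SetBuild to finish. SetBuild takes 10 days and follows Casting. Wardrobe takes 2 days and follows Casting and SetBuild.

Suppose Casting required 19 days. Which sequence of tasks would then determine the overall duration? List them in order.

The binding path is Casting→SetBuild→Rehearsal→ColorGrade = 12+10+3+9 = 34; finish at 34 days.
Casting lies on that path, so at 19 days the path becomes 41 days.
That remains the longest chain; total 41 days.

Casting, SetBuild, Rehearsal, ColorGrade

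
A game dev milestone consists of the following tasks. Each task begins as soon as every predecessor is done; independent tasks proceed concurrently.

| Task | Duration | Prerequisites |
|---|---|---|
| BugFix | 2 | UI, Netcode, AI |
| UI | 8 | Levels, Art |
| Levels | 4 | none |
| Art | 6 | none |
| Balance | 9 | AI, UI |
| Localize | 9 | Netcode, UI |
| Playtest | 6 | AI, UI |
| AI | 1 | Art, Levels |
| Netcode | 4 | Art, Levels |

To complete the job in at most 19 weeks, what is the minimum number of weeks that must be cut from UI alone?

4

Current finish: 23 weeks; target: 19.
UI is on every critical path, so each week cut from UI cuts the finish by one (this holds down to a finish of 19).
Need 23 − 19 = 4 weeks off UI → UI becomes 4 weeks, finish becomes 19.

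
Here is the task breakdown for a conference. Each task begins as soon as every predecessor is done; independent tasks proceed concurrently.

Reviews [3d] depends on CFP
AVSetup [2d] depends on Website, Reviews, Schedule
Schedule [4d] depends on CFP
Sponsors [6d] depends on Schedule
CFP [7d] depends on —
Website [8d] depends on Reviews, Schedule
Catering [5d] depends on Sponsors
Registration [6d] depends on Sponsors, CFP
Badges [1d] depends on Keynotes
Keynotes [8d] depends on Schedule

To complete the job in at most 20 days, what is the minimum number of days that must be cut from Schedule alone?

3

Current finish: 23 days; target: 20.
Schedule is on every critical path, so each day cut from Schedule cuts the finish by one (this holds down to a finish of 20).
Need 23 − 20 = 3 days off Schedule → Schedule becomes 1 day, finish becomes 20.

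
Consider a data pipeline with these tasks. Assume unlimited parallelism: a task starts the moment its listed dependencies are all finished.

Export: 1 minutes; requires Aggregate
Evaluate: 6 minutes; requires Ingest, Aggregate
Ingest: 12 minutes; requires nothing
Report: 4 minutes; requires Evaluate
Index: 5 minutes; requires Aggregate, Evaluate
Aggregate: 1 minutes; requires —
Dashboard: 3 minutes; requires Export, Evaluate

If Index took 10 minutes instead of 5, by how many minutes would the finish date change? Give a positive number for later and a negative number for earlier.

5

Actual critical path: Ingest→Evaluate→Index = 12+6+5 = 23 ⇒ 23 minutes.
Index lies on that path, so at 10 minutes the path becomes 28 minutes.
The critical path is still Ingest→Evaluate→Index; finish is now 28 minutes.
Change in finish: 28 − 23 = +5 minutes.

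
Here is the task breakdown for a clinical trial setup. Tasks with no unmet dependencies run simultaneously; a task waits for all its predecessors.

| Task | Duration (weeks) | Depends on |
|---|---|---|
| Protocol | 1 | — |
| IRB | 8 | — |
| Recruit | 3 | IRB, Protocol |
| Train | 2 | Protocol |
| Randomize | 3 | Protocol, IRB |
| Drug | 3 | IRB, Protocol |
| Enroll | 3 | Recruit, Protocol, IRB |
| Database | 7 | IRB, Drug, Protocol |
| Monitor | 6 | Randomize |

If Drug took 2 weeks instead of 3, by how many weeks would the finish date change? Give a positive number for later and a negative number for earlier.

Critical path before the change: IRB→Drug→Database = 8+3+7 = 18 giving 18 weeks.
Drug lies on that path, so at 2 weeks the path becomes 17 weeks.
Now IRB→Randomize→Monitor = 8+3+6 = 17 is longest, so the finish becomes 17 weeks.
Change in finish: 17 − 18 = -1 weeks.

-1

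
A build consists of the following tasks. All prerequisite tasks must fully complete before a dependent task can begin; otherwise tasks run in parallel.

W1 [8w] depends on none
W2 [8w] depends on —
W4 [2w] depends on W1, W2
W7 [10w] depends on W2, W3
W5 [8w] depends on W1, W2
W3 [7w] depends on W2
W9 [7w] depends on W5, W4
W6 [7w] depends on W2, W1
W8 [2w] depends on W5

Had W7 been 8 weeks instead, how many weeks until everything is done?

Baseline: W2→W3→W7 = 8+7+10 = 25 → 25 weeks.
Since W7 is critical, the -2 change carries straight to that chain (now 23 weeks).
New critical path: W1→W5→W9 = 8+8+7 = 23 ⇒ 23 weeks.

23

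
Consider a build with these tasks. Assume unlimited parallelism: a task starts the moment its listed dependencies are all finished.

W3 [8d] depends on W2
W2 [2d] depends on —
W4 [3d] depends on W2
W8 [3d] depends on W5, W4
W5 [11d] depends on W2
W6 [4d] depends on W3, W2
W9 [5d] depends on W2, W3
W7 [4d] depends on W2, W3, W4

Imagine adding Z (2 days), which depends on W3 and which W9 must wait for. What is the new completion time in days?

Originally the schedule takes 16 days.
With Z inserted, W9 now waits for max(W2, W3, Z).
New critical path: W2→W3→Z→W9 = 2+8+2+5 = 17 ⇒ 17 days.

17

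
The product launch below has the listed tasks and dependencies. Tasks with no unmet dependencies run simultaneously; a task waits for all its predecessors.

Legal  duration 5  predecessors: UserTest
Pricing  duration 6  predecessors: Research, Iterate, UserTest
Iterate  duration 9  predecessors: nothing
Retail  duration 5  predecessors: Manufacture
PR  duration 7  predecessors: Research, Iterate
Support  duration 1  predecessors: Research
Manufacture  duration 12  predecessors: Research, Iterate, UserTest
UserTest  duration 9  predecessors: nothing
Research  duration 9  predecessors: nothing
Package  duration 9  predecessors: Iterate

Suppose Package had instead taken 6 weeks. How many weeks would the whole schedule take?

26

Critical path before the change: Research→Manufacture→Retail = 9+12+5 = 26 giving 26 weeks.
Package is off the critical path — its longest chain is 18 weeks, giving 8 of slack.
The critical path is still Research→Manufacture→Retail; finish is now 26 weeks.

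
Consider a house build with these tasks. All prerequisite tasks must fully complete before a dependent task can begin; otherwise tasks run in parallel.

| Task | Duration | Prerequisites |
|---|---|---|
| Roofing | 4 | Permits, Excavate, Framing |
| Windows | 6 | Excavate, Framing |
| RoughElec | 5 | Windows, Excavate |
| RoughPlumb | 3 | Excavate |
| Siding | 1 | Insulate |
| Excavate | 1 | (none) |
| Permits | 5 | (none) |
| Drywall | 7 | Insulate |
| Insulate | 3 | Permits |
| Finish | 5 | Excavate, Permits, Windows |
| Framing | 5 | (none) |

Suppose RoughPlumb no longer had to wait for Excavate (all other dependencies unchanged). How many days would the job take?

16

With the dependency in place, Framing→Windows→RoughElec = 5+6+5 = 16 sets the finish at 16 days.
Without Excavate→RoughPlumb, RoughPlumb's earliest start moves from 1 to 0.
New critical path: Framing→Windows→RoughElec = 5+6+5 = 16 ⇒ 16 days.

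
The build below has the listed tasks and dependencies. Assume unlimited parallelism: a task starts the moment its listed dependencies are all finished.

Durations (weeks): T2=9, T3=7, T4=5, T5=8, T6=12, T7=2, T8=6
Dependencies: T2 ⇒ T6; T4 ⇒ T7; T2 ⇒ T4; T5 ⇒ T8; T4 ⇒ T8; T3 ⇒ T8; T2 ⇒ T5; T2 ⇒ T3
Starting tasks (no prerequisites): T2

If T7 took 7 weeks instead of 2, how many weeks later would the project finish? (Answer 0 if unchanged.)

0

Actual critical path: T2→T5→T8 = 9+8+6 = 23 ⇒ 23 weeks.
The longest path through T7 is only 16 weeks, so T7 has float 7.
No other chain overtakes it, so the finish is 23 weeks.
Change in finish: 23 − 23 = +0 weeks.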